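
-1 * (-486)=486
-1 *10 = -10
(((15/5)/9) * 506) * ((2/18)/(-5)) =-506/135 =-3.75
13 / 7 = 1.86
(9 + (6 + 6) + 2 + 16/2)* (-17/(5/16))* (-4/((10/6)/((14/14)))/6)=16864/25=674.56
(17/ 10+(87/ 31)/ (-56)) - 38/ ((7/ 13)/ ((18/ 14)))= -5412793/ 60760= -89.08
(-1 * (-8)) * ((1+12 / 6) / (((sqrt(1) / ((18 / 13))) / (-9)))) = -3888 / 13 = -299.08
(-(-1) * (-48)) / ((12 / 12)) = -48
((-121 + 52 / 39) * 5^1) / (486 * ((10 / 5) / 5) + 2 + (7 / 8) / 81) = -1938600 / 636371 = -3.05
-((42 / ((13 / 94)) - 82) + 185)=-5287 / 13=-406.69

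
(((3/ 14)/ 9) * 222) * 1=5.29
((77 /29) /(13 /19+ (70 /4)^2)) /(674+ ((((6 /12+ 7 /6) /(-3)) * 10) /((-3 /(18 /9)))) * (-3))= 0.00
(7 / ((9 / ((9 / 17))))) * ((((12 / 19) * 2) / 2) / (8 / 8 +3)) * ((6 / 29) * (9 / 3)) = 378 / 9367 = 0.04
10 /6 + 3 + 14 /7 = 20 /3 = 6.67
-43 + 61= 18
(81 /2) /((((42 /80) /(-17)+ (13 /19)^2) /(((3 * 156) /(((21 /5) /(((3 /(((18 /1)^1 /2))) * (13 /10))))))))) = 3360375720 /751373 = 4472.31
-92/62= -46/31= -1.48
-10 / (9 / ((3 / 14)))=-0.24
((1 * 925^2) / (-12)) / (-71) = 855625 / 852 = 1004.25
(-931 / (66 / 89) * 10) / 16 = -414295 / 528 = -784.65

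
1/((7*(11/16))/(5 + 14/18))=832/693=1.20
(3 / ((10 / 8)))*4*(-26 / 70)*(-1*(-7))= -624 / 25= -24.96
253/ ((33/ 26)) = 598/ 3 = 199.33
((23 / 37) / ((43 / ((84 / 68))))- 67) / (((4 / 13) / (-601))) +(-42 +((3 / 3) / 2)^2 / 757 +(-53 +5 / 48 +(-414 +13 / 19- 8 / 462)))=130324.64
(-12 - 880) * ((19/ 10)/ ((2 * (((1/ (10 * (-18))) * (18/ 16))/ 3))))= 406752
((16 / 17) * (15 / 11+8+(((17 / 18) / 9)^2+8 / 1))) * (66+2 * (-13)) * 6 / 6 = 802525280 / 1226907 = 654.10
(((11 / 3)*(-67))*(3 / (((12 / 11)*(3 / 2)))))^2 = 65723449 / 324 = 202850.15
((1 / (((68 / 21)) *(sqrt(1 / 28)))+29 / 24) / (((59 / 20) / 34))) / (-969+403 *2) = -420 *sqrt(7) / 9617 - 2465 / 28851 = -0.20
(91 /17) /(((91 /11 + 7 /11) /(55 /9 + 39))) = 4147 /153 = 27.10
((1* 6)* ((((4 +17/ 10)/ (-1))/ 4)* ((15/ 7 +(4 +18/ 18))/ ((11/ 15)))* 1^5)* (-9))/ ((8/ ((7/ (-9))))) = -12825/ 176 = -72.87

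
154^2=23716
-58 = -58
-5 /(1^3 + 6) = -5 /7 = -0.71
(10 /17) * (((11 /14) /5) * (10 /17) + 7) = 8440 /2023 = 4.17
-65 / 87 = -0.75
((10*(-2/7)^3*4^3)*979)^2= 213558600.16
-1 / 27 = -0.04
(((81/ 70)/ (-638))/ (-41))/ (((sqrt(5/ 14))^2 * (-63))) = -0.00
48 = 48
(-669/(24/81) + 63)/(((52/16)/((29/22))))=-509211/572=-890.23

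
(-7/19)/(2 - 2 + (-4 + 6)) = -7/38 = -0.18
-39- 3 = -42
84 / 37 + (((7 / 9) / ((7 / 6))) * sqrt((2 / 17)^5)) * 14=112 * sqrt(34) / 14739 + 84 / 37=2.31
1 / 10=0.10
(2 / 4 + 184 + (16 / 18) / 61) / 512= 202597 / 562176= 0.36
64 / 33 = 1.94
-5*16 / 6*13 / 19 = -520 / 57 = -9.12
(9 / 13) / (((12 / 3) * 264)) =3 / 4576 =0.00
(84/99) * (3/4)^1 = 7/11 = 0.64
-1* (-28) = 28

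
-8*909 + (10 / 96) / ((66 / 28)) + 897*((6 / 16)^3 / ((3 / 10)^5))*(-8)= -129096889 / 792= -163001.12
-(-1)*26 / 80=13 / 40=0.32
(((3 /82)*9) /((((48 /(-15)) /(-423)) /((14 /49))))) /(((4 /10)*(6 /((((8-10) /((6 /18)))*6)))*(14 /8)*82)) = -856575 /658952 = -1.30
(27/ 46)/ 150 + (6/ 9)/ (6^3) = 326/ 46575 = 0.01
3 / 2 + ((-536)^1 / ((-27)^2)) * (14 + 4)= -1901 / 162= -11.73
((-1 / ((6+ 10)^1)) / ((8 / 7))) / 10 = -7 / 1280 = -0.01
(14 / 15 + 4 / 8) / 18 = 43 / 540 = 0.08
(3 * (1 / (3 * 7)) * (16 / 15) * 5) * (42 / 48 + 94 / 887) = 13922 / 18627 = 0.75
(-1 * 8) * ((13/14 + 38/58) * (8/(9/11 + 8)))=-226336/19691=-11.49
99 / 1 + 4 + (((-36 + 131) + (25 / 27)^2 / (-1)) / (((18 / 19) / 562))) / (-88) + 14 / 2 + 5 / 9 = -524.08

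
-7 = -7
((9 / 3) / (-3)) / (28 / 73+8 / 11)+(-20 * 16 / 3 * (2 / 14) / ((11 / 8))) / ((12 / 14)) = -1221257 / 88308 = -13.83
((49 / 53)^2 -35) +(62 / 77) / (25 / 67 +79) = -19631885809 / 575123087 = -34.14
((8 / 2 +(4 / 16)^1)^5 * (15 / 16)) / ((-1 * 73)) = -21297855 / 1196032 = -17.81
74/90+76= 3457/45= 76.82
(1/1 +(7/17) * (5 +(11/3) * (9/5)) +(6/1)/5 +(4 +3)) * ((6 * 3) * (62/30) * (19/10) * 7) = 14694372/2125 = 6915.00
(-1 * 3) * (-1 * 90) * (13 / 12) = 585 / 2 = 292.50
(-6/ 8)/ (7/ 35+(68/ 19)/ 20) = -95/ 48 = -1.98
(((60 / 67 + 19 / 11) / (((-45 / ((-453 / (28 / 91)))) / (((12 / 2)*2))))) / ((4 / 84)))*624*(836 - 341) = 447505675344 / 67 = 6679189184.24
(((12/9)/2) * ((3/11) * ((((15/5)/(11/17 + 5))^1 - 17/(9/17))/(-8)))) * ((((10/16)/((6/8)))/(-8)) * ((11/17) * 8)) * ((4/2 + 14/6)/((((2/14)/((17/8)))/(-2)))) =4138225/82944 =49.89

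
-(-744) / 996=0.75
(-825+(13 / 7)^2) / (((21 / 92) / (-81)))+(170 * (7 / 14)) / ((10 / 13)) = 200067611 / 686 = 291643.75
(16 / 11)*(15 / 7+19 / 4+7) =1556 / 77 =20.21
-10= -10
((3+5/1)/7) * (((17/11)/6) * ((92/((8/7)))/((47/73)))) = 57086/1551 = 36.81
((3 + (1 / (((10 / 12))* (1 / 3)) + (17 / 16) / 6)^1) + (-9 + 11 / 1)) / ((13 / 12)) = 4213 / 520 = 8.10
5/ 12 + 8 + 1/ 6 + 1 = 115/ 12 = 9.58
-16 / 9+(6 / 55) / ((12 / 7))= -1697 / 990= -1.71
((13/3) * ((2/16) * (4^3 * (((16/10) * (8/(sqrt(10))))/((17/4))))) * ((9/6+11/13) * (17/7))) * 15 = 2821.84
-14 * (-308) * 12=51744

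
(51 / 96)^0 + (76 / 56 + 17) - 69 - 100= -2095 / 14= -149.64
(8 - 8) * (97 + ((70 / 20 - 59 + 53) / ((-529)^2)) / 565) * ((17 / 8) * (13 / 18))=0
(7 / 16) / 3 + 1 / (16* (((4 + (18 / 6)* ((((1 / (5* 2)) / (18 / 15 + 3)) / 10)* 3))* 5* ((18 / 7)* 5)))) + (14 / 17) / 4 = 2425381 / 6891120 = 0.35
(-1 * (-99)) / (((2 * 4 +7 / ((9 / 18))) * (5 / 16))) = 72 / 5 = 14.40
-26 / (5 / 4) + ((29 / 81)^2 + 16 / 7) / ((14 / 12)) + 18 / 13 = -120827516 / 6965595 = -17.35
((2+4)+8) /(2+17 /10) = 140 /37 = 3.78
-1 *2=-2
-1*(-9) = 9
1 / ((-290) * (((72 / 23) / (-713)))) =16399 / 20880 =0.79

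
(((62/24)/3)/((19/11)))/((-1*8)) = -341/5472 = -0.06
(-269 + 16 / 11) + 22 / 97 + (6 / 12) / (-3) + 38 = -1469165 / 6402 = -229.49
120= 120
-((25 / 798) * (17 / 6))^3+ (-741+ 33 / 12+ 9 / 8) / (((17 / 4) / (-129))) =41749689897606743 / 1865998741824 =22373.91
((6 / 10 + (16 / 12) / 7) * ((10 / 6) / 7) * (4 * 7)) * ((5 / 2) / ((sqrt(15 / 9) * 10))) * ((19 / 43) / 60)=1577 * sqrt(15) / 812700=0.01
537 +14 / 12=3229 / 6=538.17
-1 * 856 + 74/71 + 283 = -40609/71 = -571.96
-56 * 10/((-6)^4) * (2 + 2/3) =-1.15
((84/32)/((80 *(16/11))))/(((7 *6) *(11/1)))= 1/20480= 0.00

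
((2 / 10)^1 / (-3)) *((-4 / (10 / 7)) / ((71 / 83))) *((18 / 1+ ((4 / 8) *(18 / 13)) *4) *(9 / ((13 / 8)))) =25.10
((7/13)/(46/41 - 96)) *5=-287/10114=-0.03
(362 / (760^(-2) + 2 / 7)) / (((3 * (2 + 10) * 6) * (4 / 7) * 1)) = 320170900 / 31190589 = 10.26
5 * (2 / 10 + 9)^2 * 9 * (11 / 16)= 52371 / 20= 2618.55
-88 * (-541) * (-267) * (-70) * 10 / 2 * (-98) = -435998824800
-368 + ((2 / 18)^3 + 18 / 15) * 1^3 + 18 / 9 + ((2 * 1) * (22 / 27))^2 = -1320011 / 3645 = -362.14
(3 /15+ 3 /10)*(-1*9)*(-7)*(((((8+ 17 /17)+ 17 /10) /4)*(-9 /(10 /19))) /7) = -205.84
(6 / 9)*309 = 206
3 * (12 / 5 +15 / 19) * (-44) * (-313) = 12518748 / 95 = 131776.29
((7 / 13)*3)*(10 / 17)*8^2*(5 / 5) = 13440 / 221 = 60.81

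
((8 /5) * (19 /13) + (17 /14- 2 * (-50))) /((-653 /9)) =-848097 /594230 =-1.43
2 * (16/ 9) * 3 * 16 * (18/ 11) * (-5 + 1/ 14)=-105984/ 77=-1376.42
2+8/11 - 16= -146/11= -13.27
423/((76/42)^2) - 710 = -580.82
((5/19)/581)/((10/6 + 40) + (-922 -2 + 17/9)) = -45/87473036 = -0.00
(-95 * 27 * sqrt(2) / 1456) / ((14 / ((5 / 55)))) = -2565 * sqrt(2) / 224224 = -0.02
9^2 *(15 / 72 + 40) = 26055 / 8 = 3256.88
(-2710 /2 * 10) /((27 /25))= -338750 /27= -12546.30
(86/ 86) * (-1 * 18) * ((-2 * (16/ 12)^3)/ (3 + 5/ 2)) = 512/ 33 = 15.52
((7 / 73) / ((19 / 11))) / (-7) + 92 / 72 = 31703 / 24966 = 1.27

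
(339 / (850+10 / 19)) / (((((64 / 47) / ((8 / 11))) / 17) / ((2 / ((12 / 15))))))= 9.05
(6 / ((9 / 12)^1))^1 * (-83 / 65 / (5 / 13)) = -664 / 25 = -26.56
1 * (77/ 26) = 2.96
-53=-53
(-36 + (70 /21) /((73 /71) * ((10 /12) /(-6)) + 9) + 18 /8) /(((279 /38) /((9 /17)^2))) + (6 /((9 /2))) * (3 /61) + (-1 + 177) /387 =-7216996766477 /9576075726414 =-0.75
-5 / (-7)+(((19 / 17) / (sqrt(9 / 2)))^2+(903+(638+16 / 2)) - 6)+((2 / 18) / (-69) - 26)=1907025359 / 1256283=1517.99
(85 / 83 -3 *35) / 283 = -0.37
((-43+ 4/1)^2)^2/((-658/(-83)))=192015603/658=291817.03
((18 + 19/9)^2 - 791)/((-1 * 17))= 31310/1377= 22.74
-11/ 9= -1.22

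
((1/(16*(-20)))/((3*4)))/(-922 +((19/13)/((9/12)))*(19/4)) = 13/45564160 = 0.00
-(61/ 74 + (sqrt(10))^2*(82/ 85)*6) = -73853/ 1258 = -58.71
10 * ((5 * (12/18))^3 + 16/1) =14320/27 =530.37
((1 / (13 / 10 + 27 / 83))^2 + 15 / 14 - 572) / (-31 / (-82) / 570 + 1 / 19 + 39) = -17879310495390 / 1223812054003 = -14.61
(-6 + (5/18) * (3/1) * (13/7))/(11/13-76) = 0.06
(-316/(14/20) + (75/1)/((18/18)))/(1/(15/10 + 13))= -76415/14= -5458.21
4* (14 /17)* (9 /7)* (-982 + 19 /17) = -1200600 /289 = -4154.33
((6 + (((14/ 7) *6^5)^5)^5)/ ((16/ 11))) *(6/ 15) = 3427826871975974663771231676422092959754975279174069886154172567520980632977086998571910941011827937509409/ 20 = 171391343598798733188561600000000000000000000000000000000000000000000000000000000000000000000000000000000.00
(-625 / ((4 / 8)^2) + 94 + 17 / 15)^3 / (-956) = 46940399921017 / 3226500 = 14548396.07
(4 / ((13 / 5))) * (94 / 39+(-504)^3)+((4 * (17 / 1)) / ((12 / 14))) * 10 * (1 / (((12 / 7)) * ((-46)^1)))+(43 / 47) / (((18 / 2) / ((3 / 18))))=-971526003801482 / 4932603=-196960104.80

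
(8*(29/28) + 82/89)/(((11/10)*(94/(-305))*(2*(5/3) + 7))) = -26242200/9984821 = -2.63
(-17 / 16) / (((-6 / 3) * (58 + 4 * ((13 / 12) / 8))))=51 / 5620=0.01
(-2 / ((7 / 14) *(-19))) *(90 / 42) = 60 / 133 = 0.45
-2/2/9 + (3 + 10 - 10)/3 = 8/9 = 0.89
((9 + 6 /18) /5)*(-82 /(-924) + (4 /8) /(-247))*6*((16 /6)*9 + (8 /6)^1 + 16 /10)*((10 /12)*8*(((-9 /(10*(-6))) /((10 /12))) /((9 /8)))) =255870976 /9169875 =27.90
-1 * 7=-7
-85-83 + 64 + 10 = -94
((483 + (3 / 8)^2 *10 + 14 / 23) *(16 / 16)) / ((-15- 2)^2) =356971 / 212704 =1.68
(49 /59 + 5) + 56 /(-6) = -620 /177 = -3.50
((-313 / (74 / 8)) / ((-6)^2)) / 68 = -313 / 22644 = -0.01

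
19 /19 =1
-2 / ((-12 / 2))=1 / 3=0.33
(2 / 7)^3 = 8 / 343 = 0.02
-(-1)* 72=72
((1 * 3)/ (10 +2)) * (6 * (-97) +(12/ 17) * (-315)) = -6837/ 34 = -201.09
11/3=3.67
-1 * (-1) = 1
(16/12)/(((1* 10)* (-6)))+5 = 224/45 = 4.98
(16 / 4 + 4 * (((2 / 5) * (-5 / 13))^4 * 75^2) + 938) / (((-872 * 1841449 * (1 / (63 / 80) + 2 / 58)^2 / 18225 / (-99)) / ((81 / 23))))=6650155214323412593725 / 2994990950768469344588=2.22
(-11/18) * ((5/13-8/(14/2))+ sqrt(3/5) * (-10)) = 253/546+ 11 * sqrt(15)/9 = 5.20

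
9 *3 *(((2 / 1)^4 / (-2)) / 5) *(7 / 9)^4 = -19208 / 1215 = -15.81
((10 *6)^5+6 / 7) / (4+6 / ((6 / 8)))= 907200001 / 14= 64800000.07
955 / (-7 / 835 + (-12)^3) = -0.55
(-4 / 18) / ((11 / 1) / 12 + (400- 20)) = -8 / 13713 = -0.00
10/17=0.59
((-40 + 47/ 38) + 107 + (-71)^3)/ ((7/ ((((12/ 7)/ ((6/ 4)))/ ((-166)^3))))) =1942575/ 152095342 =0.01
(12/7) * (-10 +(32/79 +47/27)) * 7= -94.25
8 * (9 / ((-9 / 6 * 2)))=-24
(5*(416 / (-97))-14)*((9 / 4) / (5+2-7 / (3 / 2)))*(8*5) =-928260 / 679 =-1367.10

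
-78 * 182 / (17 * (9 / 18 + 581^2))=-9464 / 3825697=-0.00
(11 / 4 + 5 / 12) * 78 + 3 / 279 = 22972 / 93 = 247.01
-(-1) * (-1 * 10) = -10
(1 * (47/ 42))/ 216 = 47/ 9072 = 0.01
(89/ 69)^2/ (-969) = -7921/ 4613409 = -0.00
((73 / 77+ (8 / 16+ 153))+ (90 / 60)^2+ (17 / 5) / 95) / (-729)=-7643387 / 35550900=-0.21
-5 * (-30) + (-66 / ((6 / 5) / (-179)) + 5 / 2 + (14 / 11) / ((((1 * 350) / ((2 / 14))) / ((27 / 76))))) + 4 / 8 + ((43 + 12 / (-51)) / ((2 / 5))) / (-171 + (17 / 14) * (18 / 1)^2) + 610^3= 879003279284887013 / 3872414700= 226990998.48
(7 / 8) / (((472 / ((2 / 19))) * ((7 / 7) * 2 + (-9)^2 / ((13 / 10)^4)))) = 199927 / 31105400384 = 0.00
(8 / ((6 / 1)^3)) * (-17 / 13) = -17 / 351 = -0.05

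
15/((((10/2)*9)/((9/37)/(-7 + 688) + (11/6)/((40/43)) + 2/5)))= 4779751/6047280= 0.79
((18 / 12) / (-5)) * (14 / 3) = -7 / 5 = -1.40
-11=-11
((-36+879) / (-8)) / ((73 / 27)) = -22761 / 584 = -38.97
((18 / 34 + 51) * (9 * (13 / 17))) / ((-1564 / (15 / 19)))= -0.18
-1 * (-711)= 711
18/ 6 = 3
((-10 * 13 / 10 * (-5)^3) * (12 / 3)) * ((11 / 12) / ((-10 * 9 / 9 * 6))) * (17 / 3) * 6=-60775 / 18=-3376.39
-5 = -5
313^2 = 97969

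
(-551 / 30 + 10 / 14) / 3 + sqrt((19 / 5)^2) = -1313 / 630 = -2.08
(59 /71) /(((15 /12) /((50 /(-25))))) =-472 /355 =-1.33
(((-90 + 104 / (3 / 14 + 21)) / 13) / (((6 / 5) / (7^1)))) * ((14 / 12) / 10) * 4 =-619213 / 34749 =-17.82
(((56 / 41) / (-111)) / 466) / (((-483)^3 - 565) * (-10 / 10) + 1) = -28 / 119483058295599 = -0.00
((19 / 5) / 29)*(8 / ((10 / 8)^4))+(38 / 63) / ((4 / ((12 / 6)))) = 4173331 / 5709375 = 0.73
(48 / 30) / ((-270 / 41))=-164 / 675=-0.24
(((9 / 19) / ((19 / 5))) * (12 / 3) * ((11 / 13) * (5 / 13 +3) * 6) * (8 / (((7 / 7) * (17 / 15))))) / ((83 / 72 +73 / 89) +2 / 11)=4421458483200 / 157532132017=28.07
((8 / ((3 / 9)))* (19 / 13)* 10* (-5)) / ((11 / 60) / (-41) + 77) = -56088000 / 2462317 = -22.78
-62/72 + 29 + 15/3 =33.14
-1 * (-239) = 239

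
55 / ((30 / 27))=99 / 2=49.50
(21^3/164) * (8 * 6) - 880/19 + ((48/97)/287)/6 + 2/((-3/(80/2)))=4185332012/1586823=2637.55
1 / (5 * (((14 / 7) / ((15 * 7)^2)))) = 2205 / 2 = 1102.50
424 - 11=413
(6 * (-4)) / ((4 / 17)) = -102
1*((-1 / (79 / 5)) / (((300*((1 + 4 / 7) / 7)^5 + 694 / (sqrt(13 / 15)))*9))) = 14785199431177175 / 6831079312149911817034299 - 27687916405271364347*sqrt(195) / 40986475872899470902205794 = -0.00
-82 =-82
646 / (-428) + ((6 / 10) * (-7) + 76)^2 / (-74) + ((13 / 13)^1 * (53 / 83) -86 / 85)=-9991939366 / 139653725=-71.55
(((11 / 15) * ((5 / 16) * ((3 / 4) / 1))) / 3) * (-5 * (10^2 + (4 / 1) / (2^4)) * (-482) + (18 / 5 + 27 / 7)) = 186039667 / 13440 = 13842.24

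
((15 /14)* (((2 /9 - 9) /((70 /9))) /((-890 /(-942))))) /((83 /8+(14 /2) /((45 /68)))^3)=-260403465600 /1871623156482527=-0.00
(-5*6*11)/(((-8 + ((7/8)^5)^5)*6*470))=207784125246264389402624/14141848155347686452459639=0.01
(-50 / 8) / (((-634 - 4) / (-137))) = -3425 / 2552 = -1.34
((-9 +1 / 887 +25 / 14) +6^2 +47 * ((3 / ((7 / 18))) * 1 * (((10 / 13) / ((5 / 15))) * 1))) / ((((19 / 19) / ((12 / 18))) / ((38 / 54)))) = 2654671165 / 6538077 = 406.03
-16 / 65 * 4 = -64 / 65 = -0.98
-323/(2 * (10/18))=-2907/10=-290.70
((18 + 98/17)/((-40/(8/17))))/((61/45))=-3636/17629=-0.21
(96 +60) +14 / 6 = 475 / 3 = 158.33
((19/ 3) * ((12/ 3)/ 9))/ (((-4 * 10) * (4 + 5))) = -19/ 2430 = -0.01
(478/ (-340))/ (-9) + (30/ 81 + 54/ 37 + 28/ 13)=9139997/ 2207790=4.14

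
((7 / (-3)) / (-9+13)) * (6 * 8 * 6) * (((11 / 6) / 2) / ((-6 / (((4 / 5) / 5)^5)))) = 78848 / 29296875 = 0.00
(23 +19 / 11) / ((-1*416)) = -17 / 286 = -0.06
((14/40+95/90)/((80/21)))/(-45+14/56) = -1771/214800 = -0.01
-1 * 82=-82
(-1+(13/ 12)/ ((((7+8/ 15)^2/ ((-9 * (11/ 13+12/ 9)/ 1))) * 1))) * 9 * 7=-4422663/ 51076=-86.59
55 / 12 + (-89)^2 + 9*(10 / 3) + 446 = 100819 / 12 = 8401.58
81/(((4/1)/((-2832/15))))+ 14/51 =-974846/255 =-3822.93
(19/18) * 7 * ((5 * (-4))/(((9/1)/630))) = -93100/9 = -10344.44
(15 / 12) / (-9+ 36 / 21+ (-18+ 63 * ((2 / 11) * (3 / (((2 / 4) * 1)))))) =77 / 2676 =0.03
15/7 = 2.14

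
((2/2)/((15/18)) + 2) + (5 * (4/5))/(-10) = 14/5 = 2.80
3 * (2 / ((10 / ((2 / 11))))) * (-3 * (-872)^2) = -13686912 / 55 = -248852.95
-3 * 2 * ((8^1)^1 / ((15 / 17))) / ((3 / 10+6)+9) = -32 / 9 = -3.56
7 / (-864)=-7 / 864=-0.01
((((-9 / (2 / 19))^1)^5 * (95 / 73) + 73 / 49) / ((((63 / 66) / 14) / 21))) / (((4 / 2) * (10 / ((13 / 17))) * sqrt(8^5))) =-97327658354480411 * sqrt(2) / 355819520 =-386831207.12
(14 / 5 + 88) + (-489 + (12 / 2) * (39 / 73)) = -144173 / 365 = -394.99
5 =5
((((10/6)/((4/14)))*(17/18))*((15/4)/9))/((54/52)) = 38675/17496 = 2.21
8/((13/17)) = 136/13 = 10.46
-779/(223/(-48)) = 37392/223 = 167.68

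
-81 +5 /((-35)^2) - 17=-24009 /245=-98.00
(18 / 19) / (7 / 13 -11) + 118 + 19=136.91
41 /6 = 6.83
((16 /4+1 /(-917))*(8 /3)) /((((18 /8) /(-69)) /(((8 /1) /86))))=-10795648 /354879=-30.42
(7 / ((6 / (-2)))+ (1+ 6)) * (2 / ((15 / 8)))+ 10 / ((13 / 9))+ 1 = 7547 / 585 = 12.90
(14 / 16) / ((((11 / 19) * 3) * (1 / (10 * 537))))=119035 / 44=2705.34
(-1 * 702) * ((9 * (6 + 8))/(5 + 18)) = -88452/23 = -3845.74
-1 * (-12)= 12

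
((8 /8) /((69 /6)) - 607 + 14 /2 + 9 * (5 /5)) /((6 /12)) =-27182 /23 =-1181.83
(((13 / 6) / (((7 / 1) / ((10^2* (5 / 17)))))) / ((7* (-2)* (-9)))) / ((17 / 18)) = 3250 / 42483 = 0.08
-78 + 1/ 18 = -1403/ 18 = -77.94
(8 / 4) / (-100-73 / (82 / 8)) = -41 / 2196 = -0.02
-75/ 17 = -4.41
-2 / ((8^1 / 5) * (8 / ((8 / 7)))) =-5 / 28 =-0.18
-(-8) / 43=0.19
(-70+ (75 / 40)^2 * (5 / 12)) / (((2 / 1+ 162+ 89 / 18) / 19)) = -3000195 / 389248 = -7.71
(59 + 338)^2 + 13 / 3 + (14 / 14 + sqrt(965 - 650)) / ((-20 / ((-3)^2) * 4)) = 157611.22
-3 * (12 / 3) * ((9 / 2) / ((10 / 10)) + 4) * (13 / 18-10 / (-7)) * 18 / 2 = -1974.43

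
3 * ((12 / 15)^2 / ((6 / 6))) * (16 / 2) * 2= 768 / 25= 30.72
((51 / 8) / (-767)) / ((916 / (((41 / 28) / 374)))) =-123 / 3462274816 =-0.00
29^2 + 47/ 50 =42097/ 50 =841.94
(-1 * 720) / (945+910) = -144 / 371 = -0.39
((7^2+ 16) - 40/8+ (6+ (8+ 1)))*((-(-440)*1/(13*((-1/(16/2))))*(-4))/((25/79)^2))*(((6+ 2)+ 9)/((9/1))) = 298769152/195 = 1532149.50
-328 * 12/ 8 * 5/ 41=-60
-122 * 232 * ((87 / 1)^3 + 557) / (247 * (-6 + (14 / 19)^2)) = 35442665056 / 2561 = 13839385.03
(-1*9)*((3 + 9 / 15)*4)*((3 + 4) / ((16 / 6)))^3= -750141 / 320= -2344.19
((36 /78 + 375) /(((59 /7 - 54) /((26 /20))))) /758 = -34167 /2418020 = -0.01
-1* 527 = -527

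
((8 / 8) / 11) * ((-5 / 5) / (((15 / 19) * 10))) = -19 / 1650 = -0.01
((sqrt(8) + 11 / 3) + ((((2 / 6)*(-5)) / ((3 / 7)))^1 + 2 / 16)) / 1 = -7 / 72 + 2*sqrt(2) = 2.73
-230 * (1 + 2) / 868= -0.79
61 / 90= 0.68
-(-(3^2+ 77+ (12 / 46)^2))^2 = -2072980900 / 279841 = -7407.71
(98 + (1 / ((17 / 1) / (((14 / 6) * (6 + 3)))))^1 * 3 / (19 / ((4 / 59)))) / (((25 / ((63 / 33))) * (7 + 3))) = 19612299 / 26203375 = 0.75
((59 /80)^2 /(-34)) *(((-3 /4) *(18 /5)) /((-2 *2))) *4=-0.04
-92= -92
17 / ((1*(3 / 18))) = 102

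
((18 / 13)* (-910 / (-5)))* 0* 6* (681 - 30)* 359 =0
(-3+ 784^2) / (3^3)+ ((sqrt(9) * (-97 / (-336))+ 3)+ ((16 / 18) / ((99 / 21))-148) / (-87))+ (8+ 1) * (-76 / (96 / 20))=65484681799 / 2893968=22627.99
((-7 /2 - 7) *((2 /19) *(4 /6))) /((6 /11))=-77 /57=-1.35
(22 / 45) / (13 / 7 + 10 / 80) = 1232 / 4995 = 0.25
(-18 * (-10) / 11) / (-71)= -180 / 781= -0.23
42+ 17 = 59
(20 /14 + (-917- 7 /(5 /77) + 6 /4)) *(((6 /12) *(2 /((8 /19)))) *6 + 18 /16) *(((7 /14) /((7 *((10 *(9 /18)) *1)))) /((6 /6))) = -8798313 /39200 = -224.45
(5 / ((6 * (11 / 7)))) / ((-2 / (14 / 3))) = -245 / 198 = -1.24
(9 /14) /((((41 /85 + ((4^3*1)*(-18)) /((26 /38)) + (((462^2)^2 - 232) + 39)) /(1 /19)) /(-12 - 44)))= -9945 /239124333189823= -0.00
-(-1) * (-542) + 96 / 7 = -3698 / 7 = -528.29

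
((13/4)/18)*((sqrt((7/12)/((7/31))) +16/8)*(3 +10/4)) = 143*sqrt(93)/864 +143/72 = 3.58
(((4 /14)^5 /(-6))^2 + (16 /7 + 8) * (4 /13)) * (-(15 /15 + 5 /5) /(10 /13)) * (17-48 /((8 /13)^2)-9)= 977.14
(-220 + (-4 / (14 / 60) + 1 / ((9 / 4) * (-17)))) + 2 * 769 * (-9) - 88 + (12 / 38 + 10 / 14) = -288266761 / 20349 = -14166.14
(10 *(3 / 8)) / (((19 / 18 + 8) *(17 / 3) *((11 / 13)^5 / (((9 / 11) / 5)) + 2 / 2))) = 1353362985 / 67609307564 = 0.02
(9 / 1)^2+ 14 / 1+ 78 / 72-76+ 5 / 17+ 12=6605 / 204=32.38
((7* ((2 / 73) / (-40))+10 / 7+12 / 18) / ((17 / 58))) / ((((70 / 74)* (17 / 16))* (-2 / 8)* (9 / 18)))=-4401394496 / 77531475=-56.77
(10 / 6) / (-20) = -1 / 12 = -0.08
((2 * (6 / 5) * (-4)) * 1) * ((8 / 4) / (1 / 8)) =-153.60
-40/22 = -20/11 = -1.82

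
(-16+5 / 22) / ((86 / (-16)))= 1388 / 473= 2.93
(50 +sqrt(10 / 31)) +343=sqrt(310) / 31 +393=393.57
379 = 379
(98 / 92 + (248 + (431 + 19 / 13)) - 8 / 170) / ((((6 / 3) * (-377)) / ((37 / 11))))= -1281665681 / 421584020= -3.04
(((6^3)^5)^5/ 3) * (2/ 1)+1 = 15319779685015179572310740508353720698584171210699737923585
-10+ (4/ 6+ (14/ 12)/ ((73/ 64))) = -1820/ 219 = -8.31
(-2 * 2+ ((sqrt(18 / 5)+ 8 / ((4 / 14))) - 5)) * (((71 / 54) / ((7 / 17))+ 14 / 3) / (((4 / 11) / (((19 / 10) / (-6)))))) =-11797841 / 90720 - 620939 * sqrt(10) / 151200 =-143.03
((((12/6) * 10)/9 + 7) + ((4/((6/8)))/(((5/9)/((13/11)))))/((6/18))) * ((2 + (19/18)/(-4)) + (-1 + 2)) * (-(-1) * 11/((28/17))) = 10244591/12960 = 790.48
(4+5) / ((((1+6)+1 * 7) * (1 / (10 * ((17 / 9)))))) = 85 / 7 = 12.14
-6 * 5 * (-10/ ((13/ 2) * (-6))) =-7.69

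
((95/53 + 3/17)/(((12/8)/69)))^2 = 6659212816/811801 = 8203.01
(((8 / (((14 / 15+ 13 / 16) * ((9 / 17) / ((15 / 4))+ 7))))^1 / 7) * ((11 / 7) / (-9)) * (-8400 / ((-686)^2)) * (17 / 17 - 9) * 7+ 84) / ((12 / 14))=97.98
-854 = -854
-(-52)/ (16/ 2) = 13/ 2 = 6.50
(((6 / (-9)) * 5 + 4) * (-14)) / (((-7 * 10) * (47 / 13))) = 26 / 705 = 0.04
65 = 65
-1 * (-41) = 41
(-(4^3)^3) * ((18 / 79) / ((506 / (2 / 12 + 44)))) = -104202240 / 19987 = -5213.50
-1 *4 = -4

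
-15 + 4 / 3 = -41 / 3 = -13.67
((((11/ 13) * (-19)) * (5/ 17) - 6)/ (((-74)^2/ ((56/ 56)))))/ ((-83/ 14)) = 16597/ 50223134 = 0.00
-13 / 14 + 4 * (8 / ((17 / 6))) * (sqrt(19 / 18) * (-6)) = -192 * sqrt(38) / 17 - 13 / 14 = -70.55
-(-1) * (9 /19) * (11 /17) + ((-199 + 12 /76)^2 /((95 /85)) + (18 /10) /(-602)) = 12416293543723 /350975030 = 35376.57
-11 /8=-1.38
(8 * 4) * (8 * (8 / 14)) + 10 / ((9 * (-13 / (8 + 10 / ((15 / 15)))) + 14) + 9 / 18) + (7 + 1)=4355 / 28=155.54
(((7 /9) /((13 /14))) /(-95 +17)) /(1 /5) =-245 /4563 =-0.05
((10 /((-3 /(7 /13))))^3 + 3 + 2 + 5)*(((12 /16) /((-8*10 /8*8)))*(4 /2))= -25019 /316368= -0.08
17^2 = 289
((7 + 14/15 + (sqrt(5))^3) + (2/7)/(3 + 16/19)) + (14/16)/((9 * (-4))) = 5874499/735840 + 5 * sqrt(5) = 19.16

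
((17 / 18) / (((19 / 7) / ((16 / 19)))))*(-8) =-7616 / 3249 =-2.34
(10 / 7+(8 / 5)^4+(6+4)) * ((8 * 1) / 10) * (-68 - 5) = -22972224 / 21875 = -1050.16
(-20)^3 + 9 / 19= -151991 / 19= -7999.53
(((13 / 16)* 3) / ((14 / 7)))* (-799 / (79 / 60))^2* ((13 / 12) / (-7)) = -24275198025 / 349496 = -69457.73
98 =98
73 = 73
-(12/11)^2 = -144/121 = -1.19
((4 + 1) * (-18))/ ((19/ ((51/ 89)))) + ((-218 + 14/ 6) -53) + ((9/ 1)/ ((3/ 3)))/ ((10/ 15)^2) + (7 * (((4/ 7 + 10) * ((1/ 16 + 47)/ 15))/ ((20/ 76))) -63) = 576428719/ 1014600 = 568.13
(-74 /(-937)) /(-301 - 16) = -74 /297029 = -0.00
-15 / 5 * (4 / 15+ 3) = -49 / 5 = -9.80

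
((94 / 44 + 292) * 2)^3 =270965625111 / 1331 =203580484.68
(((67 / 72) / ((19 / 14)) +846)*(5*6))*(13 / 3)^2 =489367385 / 1026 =476966.26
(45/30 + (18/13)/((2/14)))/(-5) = -291/130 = -2.24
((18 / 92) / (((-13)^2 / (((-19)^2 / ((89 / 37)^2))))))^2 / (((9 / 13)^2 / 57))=13921824533817 / 22436876350564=0.62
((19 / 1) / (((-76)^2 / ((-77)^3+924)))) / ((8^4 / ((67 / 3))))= -30525803 / 3735552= -8.17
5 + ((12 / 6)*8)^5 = 1048581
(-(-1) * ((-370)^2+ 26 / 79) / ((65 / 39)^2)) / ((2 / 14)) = 681352938 / 1975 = 344988.83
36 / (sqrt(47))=36* sqrt(47) / 47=5.25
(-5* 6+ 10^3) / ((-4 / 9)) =-4365 / 2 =-2182.50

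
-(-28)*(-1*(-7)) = 196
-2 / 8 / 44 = -0.01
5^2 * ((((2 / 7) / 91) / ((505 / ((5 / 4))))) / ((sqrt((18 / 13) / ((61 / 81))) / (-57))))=-475 * sqrt(1586) / 2316132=-0.01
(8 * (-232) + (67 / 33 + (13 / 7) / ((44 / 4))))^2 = 183379219984 / 53361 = 3436577.65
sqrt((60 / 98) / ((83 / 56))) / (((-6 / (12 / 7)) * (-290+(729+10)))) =-8 * sqrt(8715) / 1826083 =-0.00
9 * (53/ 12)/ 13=159/ 52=3.06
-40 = -40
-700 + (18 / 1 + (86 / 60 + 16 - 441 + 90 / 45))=-1103.57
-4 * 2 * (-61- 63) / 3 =992 / 3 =330.67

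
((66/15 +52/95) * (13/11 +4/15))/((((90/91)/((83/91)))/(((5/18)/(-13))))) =-932339/6602310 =-0.14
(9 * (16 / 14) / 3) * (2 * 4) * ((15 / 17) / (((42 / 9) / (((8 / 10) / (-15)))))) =-1152 / 4165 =-0.28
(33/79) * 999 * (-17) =-560439/79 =-7094.16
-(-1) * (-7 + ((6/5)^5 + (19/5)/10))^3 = -70.53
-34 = -34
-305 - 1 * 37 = -342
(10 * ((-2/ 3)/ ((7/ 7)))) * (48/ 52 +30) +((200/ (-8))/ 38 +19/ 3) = -297109/ 1482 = -200.48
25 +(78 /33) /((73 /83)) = 22233 /803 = 27.69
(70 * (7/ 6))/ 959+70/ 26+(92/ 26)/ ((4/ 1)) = 39133/ 10686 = 3.66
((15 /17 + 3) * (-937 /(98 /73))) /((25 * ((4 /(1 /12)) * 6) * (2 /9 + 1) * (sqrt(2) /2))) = -205203 * sqrt(2) /666400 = -0.44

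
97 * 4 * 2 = 776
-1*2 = -2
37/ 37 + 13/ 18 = 31/ 18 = 1.72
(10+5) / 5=3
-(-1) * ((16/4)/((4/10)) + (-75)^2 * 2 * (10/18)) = 6260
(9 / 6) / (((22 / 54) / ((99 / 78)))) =243 / 52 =4.67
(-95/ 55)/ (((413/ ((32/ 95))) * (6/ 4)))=-64/ 68145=-0.00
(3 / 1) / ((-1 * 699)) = -1 / 233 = -0.00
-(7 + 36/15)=-47/5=-9.40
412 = 412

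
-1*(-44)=44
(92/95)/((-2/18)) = -828/95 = -8.72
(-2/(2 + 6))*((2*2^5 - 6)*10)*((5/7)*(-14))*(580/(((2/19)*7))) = 1141357.14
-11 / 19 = -0.58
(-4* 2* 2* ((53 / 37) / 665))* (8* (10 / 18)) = -6784 / 44289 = -0.15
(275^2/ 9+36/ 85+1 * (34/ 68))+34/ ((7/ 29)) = 91512221/ 10710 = 8544.56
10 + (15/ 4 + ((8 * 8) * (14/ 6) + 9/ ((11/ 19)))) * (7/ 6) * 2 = 403.47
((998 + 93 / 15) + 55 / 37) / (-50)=-93026 / 4625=-20.11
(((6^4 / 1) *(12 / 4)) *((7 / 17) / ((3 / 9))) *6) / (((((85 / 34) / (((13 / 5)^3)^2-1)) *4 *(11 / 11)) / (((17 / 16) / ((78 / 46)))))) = 564683854896 / 1015625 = 555996.41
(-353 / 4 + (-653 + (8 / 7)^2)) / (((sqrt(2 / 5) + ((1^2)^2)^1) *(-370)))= 48343 / 14504 - 48343 *sqrt(10) / 72520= 1.23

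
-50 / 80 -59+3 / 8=-237 / 4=-59.25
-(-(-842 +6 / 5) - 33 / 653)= -2745047 / 3265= -840.75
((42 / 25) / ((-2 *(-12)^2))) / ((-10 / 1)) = 7 / 12000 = 0.00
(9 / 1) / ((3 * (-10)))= -3 / 10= -0.30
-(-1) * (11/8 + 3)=35/8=4.38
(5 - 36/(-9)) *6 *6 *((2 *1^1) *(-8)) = -5184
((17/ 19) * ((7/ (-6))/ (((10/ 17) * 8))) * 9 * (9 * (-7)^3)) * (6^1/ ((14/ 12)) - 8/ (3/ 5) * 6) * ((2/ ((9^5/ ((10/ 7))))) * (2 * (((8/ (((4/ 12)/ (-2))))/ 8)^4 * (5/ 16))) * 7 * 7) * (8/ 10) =-363597836/ 513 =-708767.71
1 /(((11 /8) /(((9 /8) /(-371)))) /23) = -207 /4081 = -0.05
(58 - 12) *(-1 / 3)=-46 / 3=-15.33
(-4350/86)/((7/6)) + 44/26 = -163028/3913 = -41.66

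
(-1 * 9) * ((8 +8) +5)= -189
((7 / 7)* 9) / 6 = 3 / 2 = 1.50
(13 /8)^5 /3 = 371293 /98304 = 3.78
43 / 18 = 2.39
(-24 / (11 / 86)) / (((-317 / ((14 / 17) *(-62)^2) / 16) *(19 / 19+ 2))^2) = -510095195373568 / 958363593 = -532256.44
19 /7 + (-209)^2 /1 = 305786 /7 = 43683.71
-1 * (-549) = 549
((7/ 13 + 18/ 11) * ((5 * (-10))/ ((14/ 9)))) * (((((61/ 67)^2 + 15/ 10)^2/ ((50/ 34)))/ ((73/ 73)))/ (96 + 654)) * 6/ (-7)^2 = -424543567527/ 10085636060500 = -0.04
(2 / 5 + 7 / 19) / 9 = 73 / 855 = 0.09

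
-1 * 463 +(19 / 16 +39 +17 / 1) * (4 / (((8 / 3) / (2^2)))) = -959 / 8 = -119.88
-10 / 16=-0.62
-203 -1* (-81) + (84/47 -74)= -9128/47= -194.21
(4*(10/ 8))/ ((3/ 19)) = 95/ 3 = 31.67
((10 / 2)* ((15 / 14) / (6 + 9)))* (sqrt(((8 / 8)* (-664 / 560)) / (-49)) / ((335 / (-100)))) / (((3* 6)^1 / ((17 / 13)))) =-85* sqrt(5810) / 5377554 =-0.00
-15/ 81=-5/ 27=-0.19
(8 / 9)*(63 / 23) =56 / 23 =2.43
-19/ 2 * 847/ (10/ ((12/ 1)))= -48279/ 5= -9655.80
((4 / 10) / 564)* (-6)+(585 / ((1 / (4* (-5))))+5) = -11695.00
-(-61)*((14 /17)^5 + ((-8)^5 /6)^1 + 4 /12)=-472951376433 /1419857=-333097.89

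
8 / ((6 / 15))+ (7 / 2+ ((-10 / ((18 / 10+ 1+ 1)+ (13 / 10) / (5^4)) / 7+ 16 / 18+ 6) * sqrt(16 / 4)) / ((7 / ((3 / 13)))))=23.93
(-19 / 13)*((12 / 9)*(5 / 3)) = -3.25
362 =362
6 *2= 12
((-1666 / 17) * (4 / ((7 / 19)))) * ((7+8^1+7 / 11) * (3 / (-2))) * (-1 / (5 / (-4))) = 1098048 / 55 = 19964.51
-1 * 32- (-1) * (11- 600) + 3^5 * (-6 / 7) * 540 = -791667 / 7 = -113095.29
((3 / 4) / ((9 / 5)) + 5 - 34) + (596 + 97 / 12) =1151 / 2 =575.50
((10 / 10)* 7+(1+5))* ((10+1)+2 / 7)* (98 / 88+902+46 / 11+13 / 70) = 1435254067 / 10780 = 133140.45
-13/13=-1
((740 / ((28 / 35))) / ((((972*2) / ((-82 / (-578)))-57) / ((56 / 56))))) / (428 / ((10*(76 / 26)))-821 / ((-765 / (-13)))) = 183746625 / 1871643748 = 0.10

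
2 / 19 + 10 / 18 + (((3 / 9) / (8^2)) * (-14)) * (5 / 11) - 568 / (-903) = 22768433 / 18117792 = 1.26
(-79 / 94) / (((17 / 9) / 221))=-9243 / 94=-98.33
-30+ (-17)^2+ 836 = 1095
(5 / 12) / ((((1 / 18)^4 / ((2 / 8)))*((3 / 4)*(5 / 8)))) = 23328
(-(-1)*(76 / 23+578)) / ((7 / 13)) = 24830 / 23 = 1079.57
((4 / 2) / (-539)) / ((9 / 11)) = -2 / 441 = -0.00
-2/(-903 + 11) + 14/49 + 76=238171/3122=76.29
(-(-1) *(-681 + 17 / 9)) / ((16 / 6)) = -764 / 3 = -254.67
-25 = -25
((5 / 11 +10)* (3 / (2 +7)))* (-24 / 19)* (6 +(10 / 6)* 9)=-19320 / 209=-92.44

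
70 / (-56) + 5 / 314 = -775 / 628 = -1.23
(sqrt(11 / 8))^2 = 11 / 8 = 1.38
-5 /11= -0.45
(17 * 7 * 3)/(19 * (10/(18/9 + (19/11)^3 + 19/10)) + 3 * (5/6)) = 28678762/1886765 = 15.20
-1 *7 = -7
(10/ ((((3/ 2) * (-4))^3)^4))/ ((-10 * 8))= -1/ 17414258688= -0.00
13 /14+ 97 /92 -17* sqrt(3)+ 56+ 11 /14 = 37847 /644 -17* sqrt(3) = 29.32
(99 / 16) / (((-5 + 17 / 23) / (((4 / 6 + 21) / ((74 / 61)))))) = -3009435 / 116032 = -25.94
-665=-665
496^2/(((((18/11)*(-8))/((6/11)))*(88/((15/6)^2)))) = -24025/33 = -728.03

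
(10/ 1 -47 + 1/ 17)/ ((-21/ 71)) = 44588/ 357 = 124.90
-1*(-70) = 70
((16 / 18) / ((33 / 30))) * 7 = 560 / 99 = 5.66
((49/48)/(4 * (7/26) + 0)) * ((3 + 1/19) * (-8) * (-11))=29029/114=254.64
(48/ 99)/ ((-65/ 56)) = -896/ 2145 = -0.42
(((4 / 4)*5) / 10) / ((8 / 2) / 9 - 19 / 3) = -0.08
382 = 382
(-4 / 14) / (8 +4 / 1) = -0.02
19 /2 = 9.50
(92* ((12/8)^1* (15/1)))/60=69/2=34.50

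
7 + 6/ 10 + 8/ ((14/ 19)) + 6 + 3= 961/ 35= 27.46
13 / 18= 0.72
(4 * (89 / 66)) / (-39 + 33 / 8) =-0.15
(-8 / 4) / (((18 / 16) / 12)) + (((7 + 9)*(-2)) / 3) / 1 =-32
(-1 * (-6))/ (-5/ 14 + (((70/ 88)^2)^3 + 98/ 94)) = 14323963551744/ 2241088165153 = 6.39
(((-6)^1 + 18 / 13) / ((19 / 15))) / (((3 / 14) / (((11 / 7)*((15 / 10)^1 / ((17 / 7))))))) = -69300 / 4199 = -16.50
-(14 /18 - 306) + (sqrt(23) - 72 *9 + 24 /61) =-187969 /549 + sqrt(23) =-337.59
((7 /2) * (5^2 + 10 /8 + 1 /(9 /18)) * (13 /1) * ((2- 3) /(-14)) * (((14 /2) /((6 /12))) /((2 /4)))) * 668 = 1717261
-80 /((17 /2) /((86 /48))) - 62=-4022 /51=-78.86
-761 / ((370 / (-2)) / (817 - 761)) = 42616 / 185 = 230.36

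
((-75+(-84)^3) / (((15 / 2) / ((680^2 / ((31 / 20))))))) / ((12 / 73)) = -13339582467200 / 93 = -143436370615.05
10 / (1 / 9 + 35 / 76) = 6840 / 391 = 17.49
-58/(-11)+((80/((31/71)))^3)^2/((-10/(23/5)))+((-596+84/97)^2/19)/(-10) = -151882453808567428291343772282/8726295630582805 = -17405146494953.62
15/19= 0.79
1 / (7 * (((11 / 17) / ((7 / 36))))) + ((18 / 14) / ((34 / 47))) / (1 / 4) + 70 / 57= 7503301 / 895356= 8.38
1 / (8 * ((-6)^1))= -1 / 48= -0.02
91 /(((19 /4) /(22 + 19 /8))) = 17745 /38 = 466.97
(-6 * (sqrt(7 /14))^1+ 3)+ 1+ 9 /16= 73 /16-3 * sqrt(2)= 0.32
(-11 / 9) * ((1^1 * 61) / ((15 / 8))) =-5368 / 135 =-39.76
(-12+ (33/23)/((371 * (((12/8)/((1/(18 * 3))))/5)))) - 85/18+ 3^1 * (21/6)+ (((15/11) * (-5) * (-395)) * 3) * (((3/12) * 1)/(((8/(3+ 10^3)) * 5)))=4106981036947/81097632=50642.43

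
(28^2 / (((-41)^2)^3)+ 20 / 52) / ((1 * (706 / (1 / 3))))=7916843799 / 43596456723898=0.00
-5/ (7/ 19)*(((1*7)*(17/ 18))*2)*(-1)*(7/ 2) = 11305/ 18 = 628.06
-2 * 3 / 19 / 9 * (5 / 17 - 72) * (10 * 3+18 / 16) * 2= 101177 / 646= 156.62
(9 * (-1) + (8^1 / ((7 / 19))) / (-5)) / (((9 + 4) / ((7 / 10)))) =-467 / 650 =-0.72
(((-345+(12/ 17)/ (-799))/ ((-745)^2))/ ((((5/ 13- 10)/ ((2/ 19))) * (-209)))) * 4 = -487359288/ 3742123758415625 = -0.00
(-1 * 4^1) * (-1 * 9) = 36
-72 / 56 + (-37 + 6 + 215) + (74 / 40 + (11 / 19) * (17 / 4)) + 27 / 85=4235813 / 22610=187.34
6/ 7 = 0.86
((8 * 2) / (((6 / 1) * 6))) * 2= 8 / 9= 0.89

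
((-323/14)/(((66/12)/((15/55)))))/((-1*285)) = 17/4235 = 0.00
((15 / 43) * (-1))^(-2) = 1849 / 225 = 8.22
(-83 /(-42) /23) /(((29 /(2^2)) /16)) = 2656 /14007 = 0.19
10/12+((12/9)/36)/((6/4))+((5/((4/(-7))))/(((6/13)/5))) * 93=-5711969/648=-8814.77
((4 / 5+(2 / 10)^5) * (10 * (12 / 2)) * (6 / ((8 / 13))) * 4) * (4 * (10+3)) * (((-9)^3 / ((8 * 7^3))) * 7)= -5546262618 / 30625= -181102.45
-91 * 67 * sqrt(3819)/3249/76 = -6097 * sqrt(3819)/246924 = -1.53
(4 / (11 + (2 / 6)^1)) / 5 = 0.07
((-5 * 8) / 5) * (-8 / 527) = 64 / 527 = 0.12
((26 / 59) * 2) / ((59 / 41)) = 2132 / 3481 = 0.61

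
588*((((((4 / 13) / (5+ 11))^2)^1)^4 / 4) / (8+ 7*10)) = 49 / 1389952941817856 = 0.00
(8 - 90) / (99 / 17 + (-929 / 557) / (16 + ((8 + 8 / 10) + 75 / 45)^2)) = -10967081021 / 777090591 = -14.11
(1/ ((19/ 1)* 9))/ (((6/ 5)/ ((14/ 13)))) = 35/ 6669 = 0.01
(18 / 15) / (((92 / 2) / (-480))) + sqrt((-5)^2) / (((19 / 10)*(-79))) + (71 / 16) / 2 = -11418883 / 1104736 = -10.34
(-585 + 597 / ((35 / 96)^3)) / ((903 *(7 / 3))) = 5.57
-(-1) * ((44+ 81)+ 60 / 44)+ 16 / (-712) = 123688 / 979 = 126.34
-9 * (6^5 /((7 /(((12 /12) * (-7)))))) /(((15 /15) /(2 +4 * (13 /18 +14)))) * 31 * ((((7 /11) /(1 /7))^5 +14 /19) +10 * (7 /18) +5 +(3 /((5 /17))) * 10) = 754098703398889344 /3059969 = 246439981385.07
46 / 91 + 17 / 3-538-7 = -147100 / 273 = -538.83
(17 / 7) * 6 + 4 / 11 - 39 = -1853 / 77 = -24.06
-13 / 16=-0.81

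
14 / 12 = 7 / 6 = 1.17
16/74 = 8/37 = 0.22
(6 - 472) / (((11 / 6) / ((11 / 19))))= -2796 / 19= -147.16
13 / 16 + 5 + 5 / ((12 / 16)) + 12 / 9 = 221 / 16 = 13.81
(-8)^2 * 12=768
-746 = -746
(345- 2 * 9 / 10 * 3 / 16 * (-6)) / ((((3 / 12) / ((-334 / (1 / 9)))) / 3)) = -62589429 / 5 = -12517885.80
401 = 401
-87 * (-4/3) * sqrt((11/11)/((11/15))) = 116 * sqrt(165)/11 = 135.46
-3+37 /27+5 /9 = -29 /27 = -1.07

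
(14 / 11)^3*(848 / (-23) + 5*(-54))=-19367152 / 30613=-632.64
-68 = -68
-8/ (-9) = 8/ 9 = 0.89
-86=-86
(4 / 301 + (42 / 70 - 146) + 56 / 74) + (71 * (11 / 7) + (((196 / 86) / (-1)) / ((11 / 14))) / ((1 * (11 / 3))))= -228074764 / 6737885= -33.85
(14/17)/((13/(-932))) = -13048/221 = -59.04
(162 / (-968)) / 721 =-81 / 348964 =-0.00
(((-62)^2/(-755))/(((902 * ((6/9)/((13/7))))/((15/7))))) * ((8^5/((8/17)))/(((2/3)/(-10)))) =117438197760/3336949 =35193.29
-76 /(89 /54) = -4104 /89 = -46.11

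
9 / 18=1 / 2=0.50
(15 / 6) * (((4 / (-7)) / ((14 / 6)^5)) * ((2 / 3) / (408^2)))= -45 / 544008976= -0.00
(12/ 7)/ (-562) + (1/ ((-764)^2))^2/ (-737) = -1506579912281519/ 493907114575646464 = -0.00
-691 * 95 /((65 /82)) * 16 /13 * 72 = -1240217856 /169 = -7338567.20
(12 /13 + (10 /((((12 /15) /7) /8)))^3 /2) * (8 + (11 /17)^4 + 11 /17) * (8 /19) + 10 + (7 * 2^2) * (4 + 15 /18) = 39427486022756908 /61889061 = 637067122.78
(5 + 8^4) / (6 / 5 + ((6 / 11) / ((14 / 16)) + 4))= 1578885 / 2242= 704.23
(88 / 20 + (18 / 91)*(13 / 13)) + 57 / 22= 71959 / 10010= 7.19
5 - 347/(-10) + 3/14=1397/35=39.91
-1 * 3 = -3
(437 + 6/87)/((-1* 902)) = -12675/26158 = -0.48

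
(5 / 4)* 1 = 5 / 4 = 1.25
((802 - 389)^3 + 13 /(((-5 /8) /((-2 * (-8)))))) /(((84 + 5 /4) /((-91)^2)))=11667045284804 /1705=6842841809.27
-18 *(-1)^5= 18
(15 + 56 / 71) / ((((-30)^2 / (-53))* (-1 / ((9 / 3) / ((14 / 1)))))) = 59413 / 298200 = 0.20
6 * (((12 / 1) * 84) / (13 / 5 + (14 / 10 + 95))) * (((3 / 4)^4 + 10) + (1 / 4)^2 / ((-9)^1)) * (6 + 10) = 332542 / 33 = 10077.03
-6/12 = -1/2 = -0.50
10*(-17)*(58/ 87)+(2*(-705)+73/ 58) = -264841/ 174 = -1522.07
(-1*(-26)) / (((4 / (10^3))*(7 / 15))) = 97500 / 7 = 13928.57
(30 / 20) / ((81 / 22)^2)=242 / 2187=0.11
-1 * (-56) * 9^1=504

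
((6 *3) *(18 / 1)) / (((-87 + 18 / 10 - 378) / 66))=-8910 / 193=-46.17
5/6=0.83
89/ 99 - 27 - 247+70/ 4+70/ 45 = -5589/ 22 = -254.05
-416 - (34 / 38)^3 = -2858257 / 6859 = -416.72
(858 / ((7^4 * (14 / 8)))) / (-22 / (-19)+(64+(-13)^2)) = 0.00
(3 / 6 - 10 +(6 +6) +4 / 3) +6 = 59 / 6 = 9.83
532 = 532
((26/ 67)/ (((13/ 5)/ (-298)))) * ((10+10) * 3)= -178800/ 67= -2668.66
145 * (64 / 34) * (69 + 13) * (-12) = -4565760 / 17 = -268574.12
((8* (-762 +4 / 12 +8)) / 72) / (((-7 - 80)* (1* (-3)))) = -2261 / 7047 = -0.32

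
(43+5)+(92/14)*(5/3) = 1238/21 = 58.95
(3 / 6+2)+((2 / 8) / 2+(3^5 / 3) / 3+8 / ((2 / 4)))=365 / 8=45.62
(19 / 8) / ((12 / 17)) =323 / 96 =3.36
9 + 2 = 11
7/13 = 0.54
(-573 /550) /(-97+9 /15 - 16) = 0.01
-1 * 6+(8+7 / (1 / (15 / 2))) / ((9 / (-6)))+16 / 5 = -647 / 15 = -43.13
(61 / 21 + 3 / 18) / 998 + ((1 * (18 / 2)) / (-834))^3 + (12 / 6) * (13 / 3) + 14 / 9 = 6906396055219 / 675422436024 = 10.23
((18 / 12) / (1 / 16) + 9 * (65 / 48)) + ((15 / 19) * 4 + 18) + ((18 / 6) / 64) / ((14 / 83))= 980979 / 17024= 57.62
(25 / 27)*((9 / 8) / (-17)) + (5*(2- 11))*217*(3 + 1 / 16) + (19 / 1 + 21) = -24370145 / 816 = -29865.37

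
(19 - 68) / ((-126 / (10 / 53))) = 35 / 477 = 0.07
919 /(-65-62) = -919 /127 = -7.24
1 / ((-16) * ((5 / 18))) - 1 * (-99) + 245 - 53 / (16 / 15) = 23527 / 80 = 294.09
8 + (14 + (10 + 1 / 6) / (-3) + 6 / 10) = 1729 / 90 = 19.21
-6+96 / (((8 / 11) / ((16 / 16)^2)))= 126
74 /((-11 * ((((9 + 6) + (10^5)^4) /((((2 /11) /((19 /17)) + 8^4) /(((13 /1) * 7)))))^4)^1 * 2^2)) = -0.00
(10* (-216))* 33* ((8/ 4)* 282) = -40201920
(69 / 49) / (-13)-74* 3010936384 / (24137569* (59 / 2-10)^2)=-43865483908073 / 1798948880001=-24.38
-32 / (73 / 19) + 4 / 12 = -1751 / 219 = -8.00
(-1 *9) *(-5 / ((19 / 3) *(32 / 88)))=1485 / 76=19.54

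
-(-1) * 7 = 7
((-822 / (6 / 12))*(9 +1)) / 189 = -5480 / 63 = -86.98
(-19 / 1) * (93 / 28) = -1767 / 28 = -63.11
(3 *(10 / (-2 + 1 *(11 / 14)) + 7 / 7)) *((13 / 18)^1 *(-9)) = 4797 / 34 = 141.09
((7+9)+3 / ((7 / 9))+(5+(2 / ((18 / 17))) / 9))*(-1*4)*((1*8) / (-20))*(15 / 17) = 113704 / 3213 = 35.39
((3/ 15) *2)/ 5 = 2/ 25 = 0.08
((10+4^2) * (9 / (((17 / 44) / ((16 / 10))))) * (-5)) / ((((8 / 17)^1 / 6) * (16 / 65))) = -250965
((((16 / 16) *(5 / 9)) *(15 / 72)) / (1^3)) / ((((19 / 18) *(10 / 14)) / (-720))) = -2100 / 19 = -110.53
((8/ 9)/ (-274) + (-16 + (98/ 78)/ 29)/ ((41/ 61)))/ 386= -452518165/ 7356573666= -0.06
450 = 450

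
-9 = -9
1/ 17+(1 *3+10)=222/ 17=13.06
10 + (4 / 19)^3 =68654 / 6859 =10.01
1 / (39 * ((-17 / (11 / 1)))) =-11 / 663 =-0.02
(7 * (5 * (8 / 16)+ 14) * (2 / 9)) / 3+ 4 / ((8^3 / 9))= 8.63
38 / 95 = 2 / 5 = 0.40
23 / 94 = 0.24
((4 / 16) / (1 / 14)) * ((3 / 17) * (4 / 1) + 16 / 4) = 280 / 17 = 16.47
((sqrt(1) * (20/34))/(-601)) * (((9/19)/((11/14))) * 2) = -2520/2135353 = -0.00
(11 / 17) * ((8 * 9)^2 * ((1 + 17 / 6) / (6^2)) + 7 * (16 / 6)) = 18832 / 51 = 369.25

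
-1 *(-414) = 414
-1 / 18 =-0.06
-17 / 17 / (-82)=1 / 82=0.01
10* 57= 570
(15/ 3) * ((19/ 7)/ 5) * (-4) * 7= -76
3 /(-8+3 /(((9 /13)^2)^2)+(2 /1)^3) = 6561 /28561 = 0.23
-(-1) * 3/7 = 3/7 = 0.43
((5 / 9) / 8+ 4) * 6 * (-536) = -39262 / 3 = -13087.33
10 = 10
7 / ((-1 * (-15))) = 7 / 15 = 0.47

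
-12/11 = -1.09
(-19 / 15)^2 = 1.60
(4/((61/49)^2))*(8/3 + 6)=249704/11163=22.37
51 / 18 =17 / 6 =2.83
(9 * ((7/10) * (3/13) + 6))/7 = 7209/910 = 7.92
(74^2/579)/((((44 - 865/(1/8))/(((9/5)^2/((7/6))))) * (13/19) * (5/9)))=-4213782/419316625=-0.01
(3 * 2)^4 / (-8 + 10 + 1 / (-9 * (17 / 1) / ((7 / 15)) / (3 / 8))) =7931520 / 12233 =648.37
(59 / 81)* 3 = 59 / 27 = 2.19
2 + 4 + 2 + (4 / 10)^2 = 204 / 25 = 8.16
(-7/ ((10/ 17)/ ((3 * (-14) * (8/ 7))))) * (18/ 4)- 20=12752/ 5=2550.40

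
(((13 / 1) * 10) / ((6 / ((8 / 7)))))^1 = 520 / 21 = 24.76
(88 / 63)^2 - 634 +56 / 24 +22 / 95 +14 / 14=-236973022 / 377055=-628.48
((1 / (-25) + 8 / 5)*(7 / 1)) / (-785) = -273 / 19625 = -0.01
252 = 252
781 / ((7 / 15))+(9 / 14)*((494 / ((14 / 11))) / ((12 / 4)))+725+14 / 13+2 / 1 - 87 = 3054825 / 1274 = 2397.82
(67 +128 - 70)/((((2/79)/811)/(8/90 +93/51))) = 2343323675/306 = 7657920.51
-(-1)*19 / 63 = 19 / 63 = 0.30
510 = 510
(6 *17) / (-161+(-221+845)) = 0.22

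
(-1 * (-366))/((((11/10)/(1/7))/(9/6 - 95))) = -31110/7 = -4444.29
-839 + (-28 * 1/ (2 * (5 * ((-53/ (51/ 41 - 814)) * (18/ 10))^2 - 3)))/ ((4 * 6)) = -163806344469133/ 195286304232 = -838.80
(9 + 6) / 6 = 5 / 2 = 2.50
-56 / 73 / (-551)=56 / 40223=0.00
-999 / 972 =-37 / 36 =-1.03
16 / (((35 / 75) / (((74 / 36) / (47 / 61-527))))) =-4514 / 33705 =-0.13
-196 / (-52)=49 / 13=3.77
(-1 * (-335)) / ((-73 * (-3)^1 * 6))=335 / 1314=0.25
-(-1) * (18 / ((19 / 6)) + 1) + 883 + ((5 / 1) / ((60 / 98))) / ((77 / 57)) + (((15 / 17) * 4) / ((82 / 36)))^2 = 182381731935 / 203068162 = 898.13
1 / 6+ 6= 37 / 6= 6.17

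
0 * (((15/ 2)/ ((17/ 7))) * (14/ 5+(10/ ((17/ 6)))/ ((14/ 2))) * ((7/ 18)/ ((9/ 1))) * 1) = 0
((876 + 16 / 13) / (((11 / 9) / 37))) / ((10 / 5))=1898766 / 143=13278.08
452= 452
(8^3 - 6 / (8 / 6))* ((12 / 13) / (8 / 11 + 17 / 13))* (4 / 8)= 115.10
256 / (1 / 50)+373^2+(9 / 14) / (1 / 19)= 2127177 / 14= 151941.21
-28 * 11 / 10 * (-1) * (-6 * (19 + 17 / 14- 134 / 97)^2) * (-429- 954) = 5970317128875 / 65863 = 90647512.70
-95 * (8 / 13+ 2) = -3230 / 13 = -248.46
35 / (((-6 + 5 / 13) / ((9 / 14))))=-585 / 146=-4.01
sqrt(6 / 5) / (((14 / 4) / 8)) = 16 * sqrt(30) / 35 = 2.50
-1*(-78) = 78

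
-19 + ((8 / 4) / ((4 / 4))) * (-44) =-107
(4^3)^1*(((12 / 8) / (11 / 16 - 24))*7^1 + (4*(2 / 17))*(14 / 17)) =-433664 / 107797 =-4.02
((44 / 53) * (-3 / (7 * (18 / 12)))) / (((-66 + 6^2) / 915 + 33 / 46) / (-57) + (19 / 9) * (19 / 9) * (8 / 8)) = -380022192 / 7121154677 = -0.05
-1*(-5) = 5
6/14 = 3/7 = 0.43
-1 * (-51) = 51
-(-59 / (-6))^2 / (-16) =3481 / 576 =6.04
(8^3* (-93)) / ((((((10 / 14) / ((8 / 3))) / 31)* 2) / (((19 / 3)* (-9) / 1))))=785283072 / 5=157056614.40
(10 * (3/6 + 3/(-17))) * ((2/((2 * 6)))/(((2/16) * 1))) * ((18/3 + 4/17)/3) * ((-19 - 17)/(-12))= 23320/867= 26.90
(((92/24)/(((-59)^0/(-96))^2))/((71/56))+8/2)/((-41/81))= -160270812/2911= -55056.96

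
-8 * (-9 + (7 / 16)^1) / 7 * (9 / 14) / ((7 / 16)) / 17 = 4932 / 5831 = 0.85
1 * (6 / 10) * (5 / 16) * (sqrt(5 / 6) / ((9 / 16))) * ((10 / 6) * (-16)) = -40 * sqrt(30) / 27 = -8.11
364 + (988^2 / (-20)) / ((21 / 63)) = -730288 / 5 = -146057.60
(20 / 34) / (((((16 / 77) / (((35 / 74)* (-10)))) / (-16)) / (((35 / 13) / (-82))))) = -2358125 / 335257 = -7.03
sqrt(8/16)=sqrt(2)/2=0.71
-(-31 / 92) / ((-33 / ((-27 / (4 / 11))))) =279 / 368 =0.76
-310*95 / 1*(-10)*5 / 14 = 736250 / 7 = 105178.57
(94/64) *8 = 47/4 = 11.75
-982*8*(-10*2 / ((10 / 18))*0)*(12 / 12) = 0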